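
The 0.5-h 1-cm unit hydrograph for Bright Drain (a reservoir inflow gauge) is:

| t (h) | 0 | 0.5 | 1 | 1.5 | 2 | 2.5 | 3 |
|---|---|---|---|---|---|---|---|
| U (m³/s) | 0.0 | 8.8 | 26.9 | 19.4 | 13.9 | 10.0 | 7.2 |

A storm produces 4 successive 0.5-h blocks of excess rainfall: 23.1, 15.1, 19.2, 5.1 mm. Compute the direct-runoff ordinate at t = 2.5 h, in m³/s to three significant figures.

By discrete convolution, Q_j = Σ (P_i / 10 mm) · U_{j−i}.
At t = 2.5 h (j=5): Q = (23.1/10)·10.0 + (15.1/10)·13.9 + (19.2/10)·19.4 + (5.1/10)·26.9 = 95.1 m³/s.

Q ≈ 95.1 m³/s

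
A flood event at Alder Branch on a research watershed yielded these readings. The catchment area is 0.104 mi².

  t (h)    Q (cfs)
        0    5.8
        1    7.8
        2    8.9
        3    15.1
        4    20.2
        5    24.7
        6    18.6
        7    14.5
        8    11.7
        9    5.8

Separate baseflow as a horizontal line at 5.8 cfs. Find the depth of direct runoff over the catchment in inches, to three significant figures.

d ≈ 1.12 in

Direct runoff: 0.0, 2.0, 3.1, 9.3, 14.4, 18.9, 12.8, 8.7, 5.9, 0.0 cfs; ΣQ_DR = 75.10 cfs.
V = ΣQ_DR · Δt = 75.10 × 3600 s = 2.704 × 10^5 ft³.
Over A = 0.104 mi², depth = V / A = 1.12 in.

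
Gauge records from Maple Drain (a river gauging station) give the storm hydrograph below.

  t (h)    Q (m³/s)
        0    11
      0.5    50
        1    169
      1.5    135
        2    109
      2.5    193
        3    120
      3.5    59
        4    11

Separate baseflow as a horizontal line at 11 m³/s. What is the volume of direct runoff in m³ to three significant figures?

V ≈ 1.36 × 10^6 m³

Direct-runoff ordinates (Q − Q_b): 0.0, 39.0, 158.0, 124.0, 98.0, 182.0, 109.0, 48.0, 0.0 m³/s.
ΣQ_DR = 758.0 m³/s.
With Δt = 0.5 h = 1800 s, V = ΣQ_DR · Δt = 758.0 × 1800 = 1.36 × 10^6 m³.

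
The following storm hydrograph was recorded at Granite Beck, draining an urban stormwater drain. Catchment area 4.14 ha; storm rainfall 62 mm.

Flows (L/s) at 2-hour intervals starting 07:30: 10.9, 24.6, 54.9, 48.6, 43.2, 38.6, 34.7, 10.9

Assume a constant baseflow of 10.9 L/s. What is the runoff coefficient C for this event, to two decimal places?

ΣQ_DR = 179.2 L/s; V = ΣQ_DR·Δt = 1.290 × 10^6 L.
Runoff depth d = V / A = 31.17 mm.
C = d / P = 31.17 / 62 = 0.50.

C ≈ 0.50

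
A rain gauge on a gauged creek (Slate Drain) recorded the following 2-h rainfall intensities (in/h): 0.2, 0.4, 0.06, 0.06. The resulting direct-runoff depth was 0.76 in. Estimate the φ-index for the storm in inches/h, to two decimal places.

Only the 2 blocks with intensity above φ contribute runoff: 0.2, 0.4 in/h.
Σ(I−φ)·Δt = d  ⇒  (0.2+0.4 − 2φ)·2 = 0.76
φ = (0.6000 − 0.76/2) / 2 = 0.11 in/h.

φ ≈ 0.11 in/h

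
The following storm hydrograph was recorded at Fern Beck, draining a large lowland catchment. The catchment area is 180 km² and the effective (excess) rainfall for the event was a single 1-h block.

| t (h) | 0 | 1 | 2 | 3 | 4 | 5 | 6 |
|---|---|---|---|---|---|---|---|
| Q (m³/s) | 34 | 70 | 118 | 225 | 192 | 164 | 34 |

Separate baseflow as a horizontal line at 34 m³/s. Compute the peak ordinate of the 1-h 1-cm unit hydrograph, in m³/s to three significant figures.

U_p ≈ 159 m³/s

Direct runoff: 0.0, 36.0, 84.0, 191.0, 158.0, 130.0, 0.0 m³/s; ΣQ_DR = 599.0 m³/s, peak = 191.0 m³/s.
Runoff depth d = ΣQ_DR·Δt / A = 599.0 × 3600 / (180 km²) = 11.98 mm.
The 1-cm UH is the DRH scaled by (10 mm)/d, so U_p = 191.0 × 10/11.98 = 159 m³/s.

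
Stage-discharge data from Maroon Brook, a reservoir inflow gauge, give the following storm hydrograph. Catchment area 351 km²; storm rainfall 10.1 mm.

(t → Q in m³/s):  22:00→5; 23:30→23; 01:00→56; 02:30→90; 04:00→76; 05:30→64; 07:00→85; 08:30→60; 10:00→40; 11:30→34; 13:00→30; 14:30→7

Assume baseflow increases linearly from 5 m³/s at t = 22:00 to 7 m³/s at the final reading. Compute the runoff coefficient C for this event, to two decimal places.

ΣQ_DR = 498.0 m³/s; V = ΣQ_DR·Δt = 2.689 × 10^6 m³.
Runoff depth d = V / A = 7.662 mm.
C = d / P = 7.662 / 10.1 = 0.76.

C ≈ 0.76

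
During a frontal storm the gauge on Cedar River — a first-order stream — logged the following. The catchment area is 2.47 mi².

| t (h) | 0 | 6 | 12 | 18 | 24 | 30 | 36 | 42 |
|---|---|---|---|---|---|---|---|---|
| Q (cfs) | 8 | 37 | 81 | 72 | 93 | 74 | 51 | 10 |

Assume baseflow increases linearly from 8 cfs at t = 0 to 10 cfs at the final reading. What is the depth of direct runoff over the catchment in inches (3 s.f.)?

Direct runoff: 0.00, 28.71, 72.43, 63.14, 83.86, 64.57, 41.29, 0.00 cfs; ΣQ_DR = 354.0 cfs.
V = ΣQ_DR · Δt = 354.0 × 21600 s = 7.646 × 10^6 ft³.
Over A = 2.47 mi², depth = V / A = 1.33 in.

d ≈ 1.33 in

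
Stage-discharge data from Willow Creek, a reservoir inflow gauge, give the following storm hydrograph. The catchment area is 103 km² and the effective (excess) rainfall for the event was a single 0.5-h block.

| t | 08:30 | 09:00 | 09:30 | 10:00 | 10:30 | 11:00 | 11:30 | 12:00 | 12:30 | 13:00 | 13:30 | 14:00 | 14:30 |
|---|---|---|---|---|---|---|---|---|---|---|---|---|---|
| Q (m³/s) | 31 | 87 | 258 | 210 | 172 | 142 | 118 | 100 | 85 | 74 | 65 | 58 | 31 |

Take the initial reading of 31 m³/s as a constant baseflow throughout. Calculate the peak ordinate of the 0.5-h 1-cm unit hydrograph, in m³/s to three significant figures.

Direct runoff: 0.0, 56.0, 227.0, 179.0, 141.0, 111.0, 87.0, 69.0, 54.0, 43.0, 34.0, 27.0, 0.0 m³/s; ΣQ_DR = 1028 m³/s, peak = 227.0 m³/s.
Runoff depth d = ΣQ_DR·Δt / A = 1028 × 1800 / (103 km²) = 17.97 mm.
The 1-cm UH is the DRH scaled by (10 mm)/d, so U_p = 227.0 × 10/17.97 = 126 m³/s.

U_p ≈ 126 m³/s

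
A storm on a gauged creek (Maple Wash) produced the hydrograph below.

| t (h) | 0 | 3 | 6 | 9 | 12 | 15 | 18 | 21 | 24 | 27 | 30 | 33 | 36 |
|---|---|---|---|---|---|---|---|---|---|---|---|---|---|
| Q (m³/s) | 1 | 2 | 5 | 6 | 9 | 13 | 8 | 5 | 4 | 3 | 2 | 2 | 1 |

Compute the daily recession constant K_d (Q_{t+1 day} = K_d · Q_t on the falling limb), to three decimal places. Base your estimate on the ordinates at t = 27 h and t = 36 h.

K_d ≈ 0.053

Between t = 27 h and t = 36 h the flow falls from 3 to 1 m³/s over 3×3 h = 9 h.
Per-interval ratio K = (1/3)^(1/3) = 0.6934; K_d = K^(24/3) = 0.053.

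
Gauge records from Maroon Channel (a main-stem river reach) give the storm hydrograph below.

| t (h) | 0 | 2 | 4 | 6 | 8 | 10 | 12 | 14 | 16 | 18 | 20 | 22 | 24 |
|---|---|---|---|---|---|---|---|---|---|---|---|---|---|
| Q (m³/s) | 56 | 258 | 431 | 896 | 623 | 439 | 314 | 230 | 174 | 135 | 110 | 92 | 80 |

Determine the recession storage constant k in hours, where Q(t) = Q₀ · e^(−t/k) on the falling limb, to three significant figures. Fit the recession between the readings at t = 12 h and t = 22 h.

k ≈ 8.15 h

On the falling limb, Q drops from 314 to 92 m³/s between t = 12 h and t = 22 h (Δt = 10 h).
k = −Δt / ln(Q₂/Q₁) = −10 / ln(92/314) = 8.15 h.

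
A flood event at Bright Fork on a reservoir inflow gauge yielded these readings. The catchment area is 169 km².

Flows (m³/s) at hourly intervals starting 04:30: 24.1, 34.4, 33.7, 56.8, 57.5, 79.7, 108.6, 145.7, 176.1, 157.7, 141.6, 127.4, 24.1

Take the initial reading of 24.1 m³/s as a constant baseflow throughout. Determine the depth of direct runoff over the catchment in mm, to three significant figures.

Direct runoff: 0.0, 10.3, 9.6, 32.7, 33.4, 55.6, 84.5, 121.6, 152.0, 133.6, 117.5, 103.3, 0.0 m³/s; ΣQ_DR = 854.1 m³/s.
V = ΣQ_DR · Δt = 854.1 × 3600 s = 3.075 × 10^6 m³.
Over A = 169 km², depth = V / A = 18.2 mm.

d ≈ 18.2 mm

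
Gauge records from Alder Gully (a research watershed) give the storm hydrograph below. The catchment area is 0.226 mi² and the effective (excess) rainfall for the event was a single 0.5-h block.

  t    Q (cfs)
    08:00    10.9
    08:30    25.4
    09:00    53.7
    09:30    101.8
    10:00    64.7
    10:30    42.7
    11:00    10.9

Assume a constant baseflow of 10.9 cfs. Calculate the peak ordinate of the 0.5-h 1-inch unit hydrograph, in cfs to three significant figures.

Direct runoff: 0.0, 14.5, 42.8, 90.9, 53.8, 31.8, 0.0 cfs; ΣQ_DR = 233.8 cfs, peak = 90.9 cfs.
Runoff depth d = ΣQ_DR·Δt / A = 233.8 × 1800 / (0.226 mi²) = 0.8015 in.
The 1-inch UH is the DRH scaled by (1 in)/d, so U_p = 90.9 × 1/0.8015 = 113 cfs.

U_p ≈ 113 cfs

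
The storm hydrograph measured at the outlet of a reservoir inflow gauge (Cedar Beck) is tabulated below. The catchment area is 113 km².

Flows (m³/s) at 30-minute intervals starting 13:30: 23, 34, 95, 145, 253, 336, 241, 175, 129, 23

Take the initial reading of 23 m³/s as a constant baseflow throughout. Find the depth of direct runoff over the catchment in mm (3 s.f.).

Direct runoff: 0.0, 11.0, 72.0, 122.0, 230.0, 313.0, 218.0, 152.0, 106.0, 0.0 m³/s; ΣQ_DR = 1224 m³/s.
V = ΣQ_DR · Δt = 1224 × 1800 s = 2.203 × 10^6 m³.
Over A = 113 km², depth = V / A = 19.5 mm.

d ≈ 19.5 mm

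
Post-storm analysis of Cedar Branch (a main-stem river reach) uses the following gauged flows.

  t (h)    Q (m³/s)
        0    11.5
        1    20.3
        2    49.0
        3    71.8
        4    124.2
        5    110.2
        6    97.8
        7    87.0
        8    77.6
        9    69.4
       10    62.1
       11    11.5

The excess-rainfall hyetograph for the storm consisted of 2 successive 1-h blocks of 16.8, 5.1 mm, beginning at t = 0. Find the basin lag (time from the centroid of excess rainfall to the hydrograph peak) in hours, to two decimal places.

t_L ≈ 3.27 h

Centroid of excess rainfall: t_c = Σ P_i·t̄_i / ΣP_i = 0.7329 h (block centres at 0.5, 1.5 h).
Hydrograph peak occurs at t = 4 h, so basin lag t_L = 4 − 0.7329 = 3.27 h.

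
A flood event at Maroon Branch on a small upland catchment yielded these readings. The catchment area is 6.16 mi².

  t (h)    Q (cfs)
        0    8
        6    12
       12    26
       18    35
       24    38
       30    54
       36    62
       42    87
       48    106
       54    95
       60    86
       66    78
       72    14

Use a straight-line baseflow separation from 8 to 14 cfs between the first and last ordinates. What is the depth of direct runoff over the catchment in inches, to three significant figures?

d ≈ 0.842 in

Direct runoff: 0.00, 3.50, 17.00, 25.50, 28.00, 43.50, 51.00, 75.50, 94.00, 82.50, 73.00, 64.50, 0.00 cfs; ΣQ_DR = 558.0 cfs.
V = ΣQ_DR · Δt = 558.0 × 21600 s = 1.205 × 10^7 ft³.
Over A = 6.16 mi², depth = V / A = 0.842 in.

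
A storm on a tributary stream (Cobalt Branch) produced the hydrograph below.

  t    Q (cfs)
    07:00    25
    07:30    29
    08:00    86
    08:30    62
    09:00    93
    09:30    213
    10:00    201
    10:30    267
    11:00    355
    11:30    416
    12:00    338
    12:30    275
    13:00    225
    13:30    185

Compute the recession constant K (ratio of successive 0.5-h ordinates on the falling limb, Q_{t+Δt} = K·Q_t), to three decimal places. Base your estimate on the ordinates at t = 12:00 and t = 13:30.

Using the recession-limb readings at t = 12:00 and t = 13:30: Q falls from 338 to 185 cfs over 3 intervals.
K = (Q₂/Q₁)^(1/3) = (185/338)^(1/3) = 0.818.

K ≈ 0.818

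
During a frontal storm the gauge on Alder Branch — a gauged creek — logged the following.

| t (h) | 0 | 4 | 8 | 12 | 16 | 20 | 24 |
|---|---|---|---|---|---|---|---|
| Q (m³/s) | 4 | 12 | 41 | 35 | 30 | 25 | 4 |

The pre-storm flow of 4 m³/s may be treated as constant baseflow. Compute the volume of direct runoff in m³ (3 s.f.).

Direct-runoff ordinates (Q − Q_b): 0.0, 8.0, 37.0, 31.0, 26.0, 21.0, 0.0 m³/s.
ΣQ_DR = 123.0 m³/s.
With Δt = 4 h = 14400 s, V = ΣQ_DR · Δt = 123.0 × 14400 = 1.77 × 10^6 m³.

V ≈ 1.77 × 10^6 m³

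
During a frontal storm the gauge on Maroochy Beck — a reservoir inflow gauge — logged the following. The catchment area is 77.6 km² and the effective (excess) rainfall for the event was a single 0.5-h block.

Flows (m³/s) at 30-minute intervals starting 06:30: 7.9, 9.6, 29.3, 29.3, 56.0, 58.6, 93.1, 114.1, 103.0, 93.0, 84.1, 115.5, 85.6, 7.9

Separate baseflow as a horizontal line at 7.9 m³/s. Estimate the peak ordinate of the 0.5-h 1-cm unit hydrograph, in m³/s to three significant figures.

U_p ≈ 59.7 m³/s

Direct runoff: 0.0, 1.7, 21.4, 21.4, 48.1, 50.7, 85.2, 106.2, 95.1, 85.1, 76.2, 107.6, 77.7, 0.0 m³/s; ΣQ_DR = 776.4 m³/s, peak = 107.6 m³/s.
Runoff depth d = ΣQ_DR·Δt / A = 776.4 × 1800 / (77.6 km²) = 18.01 mm.
The 1-cm UH is the DRH scaled by (10 mm)/d, so U_p = 107.6 × 10/18.01 = 59.7 m³/s.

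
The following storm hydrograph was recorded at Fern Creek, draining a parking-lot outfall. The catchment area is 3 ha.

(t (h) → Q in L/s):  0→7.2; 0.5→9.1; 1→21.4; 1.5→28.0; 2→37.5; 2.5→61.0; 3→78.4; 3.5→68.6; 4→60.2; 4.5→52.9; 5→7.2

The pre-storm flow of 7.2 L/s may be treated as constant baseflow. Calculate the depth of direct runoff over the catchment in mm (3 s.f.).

Direct runoff: 0.0, 1.9, 14.2, 20.8, 30.3, 53.8, 71.2, 61.4, 53.0, 45.7, 0.0 L/s; ΣQ_DR = 352.3 L/s.
V = ΣQ_DR · Δt = 352.3 × 1800 s = 6.341 × 10^5 L.
Over A = 3 ha, depth = V / A = 21.1 mm.

d ≈ 21.1 mm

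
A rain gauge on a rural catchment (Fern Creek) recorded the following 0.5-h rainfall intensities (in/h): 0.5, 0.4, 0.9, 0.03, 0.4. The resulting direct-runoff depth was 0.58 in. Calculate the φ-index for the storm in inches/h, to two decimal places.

φ ≈ 0.26 in/h

Only the 4 blocks with intensity above φ contribute runoff: 0.5, 0.4, 0.9, 0.4 in/h.
Σ(I−φ)·Δt = d  ⇒  (0.5+0.4+0.9+0.4 − 4φ)·0.5 = 0.58
φ = (2.200 − 0.58/0.5) / 4 = 0.26 in/h.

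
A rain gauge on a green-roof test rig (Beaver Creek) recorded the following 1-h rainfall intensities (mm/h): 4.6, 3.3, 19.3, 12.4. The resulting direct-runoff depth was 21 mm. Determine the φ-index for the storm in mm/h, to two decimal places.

φ ≈ 5.35 mm/h

Only the 2 blocks with intensity above φ contribute runoff: 19.3, 12.4 mm/h.
Σ(I−φ)·Δt = d  ⇒  (19.3+12.4 − 2φ)·1 = 21
φ = (31.70 − 21/1) / 2 = 5.35 mm/h.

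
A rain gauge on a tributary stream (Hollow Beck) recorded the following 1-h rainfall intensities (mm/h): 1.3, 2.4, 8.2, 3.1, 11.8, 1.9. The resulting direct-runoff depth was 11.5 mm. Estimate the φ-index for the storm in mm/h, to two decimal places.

Only the 2 blocks with intensity above φ contribute runoff: 8.2, 11.8 mm/h.
Σ(I−φ)·Δt = d  ⇒  (8.2+11.8 − 2φ)·1 = 11.5
φ = (20.00 − 11.5/1) / 2 = 4.25 mm/h.

φ ≈ 4.25 mm/h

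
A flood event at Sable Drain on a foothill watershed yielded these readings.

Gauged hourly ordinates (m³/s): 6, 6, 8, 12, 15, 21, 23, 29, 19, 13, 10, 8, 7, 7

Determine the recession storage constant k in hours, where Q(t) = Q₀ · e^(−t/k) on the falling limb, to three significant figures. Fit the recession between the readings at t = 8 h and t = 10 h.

k ≈ 3.12 h

On the falling limb, Q drops from 19 to 10 m³/s between t = 8 h and t = 10 h (Δt = 2 h).
k = −Δt / ln(Q₂/Q₁) = −2 / ln(10/19) = 3.12 h.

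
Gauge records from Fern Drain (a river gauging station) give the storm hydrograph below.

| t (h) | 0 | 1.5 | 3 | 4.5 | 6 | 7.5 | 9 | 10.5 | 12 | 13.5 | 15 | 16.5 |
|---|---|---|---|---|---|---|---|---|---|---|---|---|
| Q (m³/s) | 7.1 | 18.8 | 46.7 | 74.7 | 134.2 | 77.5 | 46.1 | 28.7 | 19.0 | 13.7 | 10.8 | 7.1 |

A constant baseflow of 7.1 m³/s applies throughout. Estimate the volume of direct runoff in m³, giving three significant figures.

Direct-runoff ordinates (Q − Q_b): 0.0, 11.7, 39.6, 67.6, 127.1, 70.4, 39.0, 21.6, 11.9, 6.6, 3.7, 0.0 m³/s.
ΣQ_DR = 399.2 m³/s.
With Δt = 1.5 h = 5400 s, V = ΣQ_DR · Δt = 399.2 × 5400 = 2.16 × 10^6 m³.

V ≈ 2.16 × 10^6 m³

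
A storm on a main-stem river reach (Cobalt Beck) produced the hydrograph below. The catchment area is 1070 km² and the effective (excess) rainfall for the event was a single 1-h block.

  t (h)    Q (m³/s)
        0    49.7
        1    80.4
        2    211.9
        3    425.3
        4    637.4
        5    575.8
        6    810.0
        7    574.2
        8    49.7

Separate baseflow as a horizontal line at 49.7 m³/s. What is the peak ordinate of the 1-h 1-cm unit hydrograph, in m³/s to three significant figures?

Direct runoff: 0.0, 30.7, 162.2, 375.6, 587.7, 526.1, 760.3, 524.5, 0.0 m³/s; ΣQ_DR = 2967 m³/s, peak = 760.3 m³/s.
Runoff depth d = ΣQ_DR·Δt / A = 2967 × 3600 / (1070 km²) = 9.983 mm.
The 1-cm UH is the DRH scaled by (10 mm)/d, so U_p = 760.3 × 10/9.983 = 762 m³/s.

U_p ≈ 762 m³/s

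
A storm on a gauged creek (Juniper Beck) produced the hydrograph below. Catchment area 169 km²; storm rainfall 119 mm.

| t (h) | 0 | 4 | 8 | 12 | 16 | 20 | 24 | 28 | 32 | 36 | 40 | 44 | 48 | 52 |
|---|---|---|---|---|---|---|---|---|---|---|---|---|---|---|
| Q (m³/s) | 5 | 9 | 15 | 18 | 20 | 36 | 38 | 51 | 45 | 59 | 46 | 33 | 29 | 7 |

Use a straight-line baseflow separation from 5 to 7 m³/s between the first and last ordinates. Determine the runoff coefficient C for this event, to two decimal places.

C ≈ 0.23

ΣQ_DR = 327.0 m³/s; V = ΣQ_DR·Δt = 4.709 × 10^6 m³.
Runoff depth d = V / A = 27.86 mm.
C = d / P = 27.86 / 119 = 0.23.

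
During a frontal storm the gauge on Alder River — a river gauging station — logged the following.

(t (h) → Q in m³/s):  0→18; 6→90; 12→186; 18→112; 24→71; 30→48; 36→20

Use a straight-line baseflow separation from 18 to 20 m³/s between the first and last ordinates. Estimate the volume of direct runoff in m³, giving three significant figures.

Direct-runoff ordinates (Q − Q_b): 0.00, 71.67, 167.33, 93.00, 51.67, 28.33, 0.00 m³/s.
ΣQ_DR = 412.0 m³/s.
With Δt = 6 h = 21600 s, V = ΣQ_DR · Δt = 412.0 × 21600 = 8.90 × 10^6 m³.

V ≈ 8.90 × 10^6 m³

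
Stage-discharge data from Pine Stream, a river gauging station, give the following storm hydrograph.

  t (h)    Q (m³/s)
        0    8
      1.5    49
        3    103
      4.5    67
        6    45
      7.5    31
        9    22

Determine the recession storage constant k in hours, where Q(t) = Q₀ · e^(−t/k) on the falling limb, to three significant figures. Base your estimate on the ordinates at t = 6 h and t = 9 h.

On the falling limb, Q drops from 45 to 22 m³/s between t = 6 h and t = 9 h (Δt = 3 h).
k = −Δt / ln(Q₂/Q₁) = −3 / ln(22/45) = 4.19 h.

k ≈ 4.19 h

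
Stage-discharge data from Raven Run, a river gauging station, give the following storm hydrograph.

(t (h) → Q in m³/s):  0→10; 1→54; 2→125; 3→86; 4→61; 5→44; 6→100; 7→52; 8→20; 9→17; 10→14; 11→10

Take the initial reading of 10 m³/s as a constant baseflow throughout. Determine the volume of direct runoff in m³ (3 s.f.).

V ≈ 1.70 × 10^6 m³

Direct-runoff ordinates (Q − Q_b): 0.0, 44.0, 115.0, 76.0, 51.0, 34.0, 90.0, 42.0, 10.0, 7.0, 4.0, 0.0 m³/s.
ΣQ_DR = 473.0 m³/s.
With Δt = 1 h = 3600 s, V = ΣQ_DR · Δt = 473.0 × 3600 = 1.70 × 10^6 m³.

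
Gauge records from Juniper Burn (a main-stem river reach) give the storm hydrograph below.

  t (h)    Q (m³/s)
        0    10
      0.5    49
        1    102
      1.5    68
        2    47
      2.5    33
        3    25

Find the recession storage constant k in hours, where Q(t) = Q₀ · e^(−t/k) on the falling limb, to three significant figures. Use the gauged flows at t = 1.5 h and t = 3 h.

k ≈ 1.50 h

On the falling limb, Q drops from 68 to 25 m³/s between t = 1.5 h and t = 3 h (Δt = 1.5 h).
k = −Δt / ln(Q₂/Q₁) = −1.5 / ln(25/68) = 1.50 h.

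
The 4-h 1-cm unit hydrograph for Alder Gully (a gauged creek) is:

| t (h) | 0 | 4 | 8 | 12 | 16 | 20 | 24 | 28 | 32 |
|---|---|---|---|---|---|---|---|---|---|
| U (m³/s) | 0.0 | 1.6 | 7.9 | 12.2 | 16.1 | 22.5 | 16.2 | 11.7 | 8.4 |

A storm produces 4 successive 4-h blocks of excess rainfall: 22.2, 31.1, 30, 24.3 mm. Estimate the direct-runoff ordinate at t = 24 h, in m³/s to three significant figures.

By discrete convolution, Q_j = Σ (P_i / 10 mm) · U_{j−i}.
At t = 24 h (j=6): Q = (22.2/10)·16.2 + (31.1/10)·22.5 + (30/10)·16.1 + (24.3/10)·12.2 = 184 m³/s.

Q ≈ 184 m³/s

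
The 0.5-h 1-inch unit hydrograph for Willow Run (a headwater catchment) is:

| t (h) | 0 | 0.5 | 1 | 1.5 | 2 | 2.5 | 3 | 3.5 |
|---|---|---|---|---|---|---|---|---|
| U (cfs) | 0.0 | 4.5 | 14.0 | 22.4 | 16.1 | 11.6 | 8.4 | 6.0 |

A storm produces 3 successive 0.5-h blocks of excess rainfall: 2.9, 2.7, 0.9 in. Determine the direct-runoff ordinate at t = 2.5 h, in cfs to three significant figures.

Q ≈ 97.3 cfs

By discrete convolution, Q_j = Σ (P_i / 1 in) · U_{j−i}.
At t = 2.5 h (j=5): Q = (2.9/1)·11.6 + (2.7/1)·16.1 + (0.9/1)·22.4 = 97.3 cfs.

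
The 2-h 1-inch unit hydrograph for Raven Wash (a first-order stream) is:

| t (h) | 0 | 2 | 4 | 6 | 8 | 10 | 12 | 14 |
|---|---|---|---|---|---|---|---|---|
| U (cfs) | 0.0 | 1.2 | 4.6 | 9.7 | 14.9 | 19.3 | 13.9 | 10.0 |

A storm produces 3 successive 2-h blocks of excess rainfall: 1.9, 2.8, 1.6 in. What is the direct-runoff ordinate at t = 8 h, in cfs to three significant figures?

Q ≈ 62.8 cfs

By discrete convolution, Q_j = Σ (P_i / 1 in) · U_{j−i}.
At t = 8 h (j=4): Q = (1.9/1)·14.9 + (2.8/1)·9.7 + (1.6/1)·4.6 = 62.8 cfs.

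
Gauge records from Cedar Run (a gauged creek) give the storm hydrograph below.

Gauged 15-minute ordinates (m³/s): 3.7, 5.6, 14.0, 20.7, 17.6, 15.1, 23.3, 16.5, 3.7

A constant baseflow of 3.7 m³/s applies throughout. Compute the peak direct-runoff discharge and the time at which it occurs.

Subtracting baseflow gives direct-runoff ordinates: 0.0, 1.9, 10.3, 17.0, 13.9, 11.4, 19.6, 12.8, 0.0 m³/s.
The maximum is 19.6 m³/s, occurring at the reading for t = 1.5 h.

Q_p = 19.6 m³/s at t = 1.5 h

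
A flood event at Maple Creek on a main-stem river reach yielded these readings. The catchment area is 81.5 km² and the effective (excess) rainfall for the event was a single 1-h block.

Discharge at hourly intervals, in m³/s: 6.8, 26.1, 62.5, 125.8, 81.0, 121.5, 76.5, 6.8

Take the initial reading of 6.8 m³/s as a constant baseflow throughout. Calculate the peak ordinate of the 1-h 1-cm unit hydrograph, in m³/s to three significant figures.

Direct runoff: 0.0, 19.3, 55.7, 119.0, 74.2, 114.7, 69.7, 0.0 m³/s; ΣQ_DR = 452.6 m³/s, peak = 119.0 m³/s.
Runoff depth d = ΣQ_DR·Δt / A = 452.6 × 3600 / (81.5 km²) = 19.99 mm.
The 1-cm UH is the DRH scaled by (10 mm)/d, so U_p = 119.0 × 10/19.99 = 59.5 m³/s.

U_p ≈ 59.5 m³/s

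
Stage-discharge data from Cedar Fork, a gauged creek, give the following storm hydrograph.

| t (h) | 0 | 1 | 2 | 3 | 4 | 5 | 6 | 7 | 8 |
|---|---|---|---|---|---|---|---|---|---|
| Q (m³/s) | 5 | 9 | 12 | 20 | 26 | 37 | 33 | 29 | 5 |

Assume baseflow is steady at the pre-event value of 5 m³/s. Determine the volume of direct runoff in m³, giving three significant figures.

Direct-runoff ordinates (Q − Q_b): 0.0, 4.0, 7.0, 15.0, 21.0, 32.0, 28.0, 24.0, 0.0 m³/s.
ΣQ_DR = 131.0 m³/s.
With Δt = 1 h = 3600 s, V = ΣQ_DR · Δt = 131.0 × 3600 = 4.72 × 10^5 m³.

V ≈ 4.72 × 10^5 m³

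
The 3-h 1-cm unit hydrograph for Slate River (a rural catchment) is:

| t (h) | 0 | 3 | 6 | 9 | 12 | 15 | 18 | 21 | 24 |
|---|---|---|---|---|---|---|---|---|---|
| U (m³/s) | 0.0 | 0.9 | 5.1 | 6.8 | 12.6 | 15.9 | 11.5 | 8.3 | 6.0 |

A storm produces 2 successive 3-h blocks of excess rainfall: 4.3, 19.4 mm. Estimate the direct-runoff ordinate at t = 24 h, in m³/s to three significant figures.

Q ≈ 18.7 m³/s

By discrete convolution, Q_j = Σ (P_i / 10 mm) · U_{j−i}.
At t = 24 h (j=8): Q = (4.3/10)·6.0 + (19.4/10)·8.3 = 18.7 m³/s.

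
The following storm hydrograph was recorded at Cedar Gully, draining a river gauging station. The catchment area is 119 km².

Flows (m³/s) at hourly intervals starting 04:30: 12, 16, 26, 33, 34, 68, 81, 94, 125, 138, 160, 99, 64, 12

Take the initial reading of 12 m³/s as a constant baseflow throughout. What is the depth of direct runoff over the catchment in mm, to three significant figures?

d ≈ 24.0 mm

Direct runoff: 0.0, 4.0, 14.0, 21.0, 22.0, 56.0, 69.0, 82.0, 113.0, 126.0, 148.0, 87.0, 52.0, 0.0 m³/s; ΣQ_DR = 794.0 m³/s.
V = ΣQ_DR · Δt = 794.0 × 3600 s = 2.858 × 10^6 m³.
Over A = 119 km², depth = V / A = 24.0 mm.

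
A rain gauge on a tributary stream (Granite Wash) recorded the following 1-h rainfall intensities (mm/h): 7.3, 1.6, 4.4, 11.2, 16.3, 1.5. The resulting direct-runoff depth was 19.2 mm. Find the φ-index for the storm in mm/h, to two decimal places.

Only the 3 blocks with intensity above φ contribute runoff: 7.3, 11.2, 16.3 mm/h.
Σ(I−φ)·Δt = d  ⇒  (7.3+11.2+16.3 − 3φ)·1 = 19.2
φ = (34.80 − 19.2/1) / 3 = 5.20 mm/h.

φ ≈ 5.20 mm/h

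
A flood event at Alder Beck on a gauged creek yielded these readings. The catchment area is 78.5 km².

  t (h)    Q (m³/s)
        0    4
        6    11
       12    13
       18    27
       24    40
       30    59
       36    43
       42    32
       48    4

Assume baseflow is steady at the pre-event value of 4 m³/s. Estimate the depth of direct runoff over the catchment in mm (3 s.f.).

Direct runoff: 0.0, 7.0, 9.0, 23.0, 36.0, 55.0, 39.0, 28.0, 0.0 m³/s; ΣQ_DR = 197.0 m³/s.
V = ΣQ_DR · Δt = 197.0 × 21600 s = 4.255 × 10^6 m³.
Over A = 78.5 km², depth = V / A = 54.2 mm.

d ≈ 54.2 mm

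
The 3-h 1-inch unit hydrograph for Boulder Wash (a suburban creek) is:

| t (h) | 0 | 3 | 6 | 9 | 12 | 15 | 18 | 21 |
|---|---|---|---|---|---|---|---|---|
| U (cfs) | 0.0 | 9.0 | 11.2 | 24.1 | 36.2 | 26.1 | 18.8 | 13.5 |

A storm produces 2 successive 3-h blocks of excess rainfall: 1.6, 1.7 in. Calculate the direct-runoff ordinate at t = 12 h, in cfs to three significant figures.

Q ≈ 98.9 cfs

By discrete convolution, Q_j = Σ (P_i / 1 in) · U_{j−i}.
At t = 12 h (j=4): Q = (1.6/1)·36.2 + (1.7/1)·24.1 = 98.9 cfs.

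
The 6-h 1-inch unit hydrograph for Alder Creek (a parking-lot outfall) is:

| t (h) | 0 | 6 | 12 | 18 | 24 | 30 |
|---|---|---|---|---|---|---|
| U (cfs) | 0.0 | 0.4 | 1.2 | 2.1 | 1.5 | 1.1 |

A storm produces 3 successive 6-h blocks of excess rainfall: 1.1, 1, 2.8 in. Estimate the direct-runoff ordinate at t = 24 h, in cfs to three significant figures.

By discrete convolution, Q_j = Σ (P_i / 1 in) · U_{j−i}.
At t = 24 h (j=4): Q = (1.1/1)·1.5 + (1/1)·2.1 + (2.8/1)·1.2 = 7.11 cfs.

Q ≈ 7.11 cfs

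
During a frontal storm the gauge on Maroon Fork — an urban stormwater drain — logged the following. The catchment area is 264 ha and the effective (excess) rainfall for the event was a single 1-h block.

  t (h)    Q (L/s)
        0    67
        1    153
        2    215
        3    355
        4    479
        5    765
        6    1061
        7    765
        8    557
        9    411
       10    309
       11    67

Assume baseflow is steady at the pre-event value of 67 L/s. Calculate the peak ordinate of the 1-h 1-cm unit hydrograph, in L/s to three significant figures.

Direct runoff: 0.0, 86.0, 148.0, 288.0, 412.0, 698.0, 994.0, 698.0, 490.0, 344.0, 242.0, 0.0 L/s; ΣQ_DR = 4400 L/s, peak = 994.0 L/s.
Runoff depth d = ΣQ_DR·Δt / A = 4400 × 3600 / (264 ha) = 6.000 mm.
The 1-cm UH is the DRH scaled by (10 mm)/d, so U_p = 994.0 × 10/6.000 = 1660 L/s.

U_p ≈ 1660 L/s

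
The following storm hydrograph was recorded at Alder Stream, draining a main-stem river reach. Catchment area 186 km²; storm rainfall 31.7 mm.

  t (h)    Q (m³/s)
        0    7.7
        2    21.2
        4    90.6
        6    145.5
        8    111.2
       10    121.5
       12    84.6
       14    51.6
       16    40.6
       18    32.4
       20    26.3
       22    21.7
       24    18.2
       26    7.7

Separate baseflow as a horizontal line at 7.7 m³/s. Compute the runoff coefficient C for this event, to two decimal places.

ΣQ_DR = 673.0 m³/s; V = ΣQ_DR·Δt = 4.846 × 10^6 m³.
Runoff depth d = V / A = 26.05 mm.
C = d / P = 26.05 / 31.7 = 0.82.

C ≈ 0.82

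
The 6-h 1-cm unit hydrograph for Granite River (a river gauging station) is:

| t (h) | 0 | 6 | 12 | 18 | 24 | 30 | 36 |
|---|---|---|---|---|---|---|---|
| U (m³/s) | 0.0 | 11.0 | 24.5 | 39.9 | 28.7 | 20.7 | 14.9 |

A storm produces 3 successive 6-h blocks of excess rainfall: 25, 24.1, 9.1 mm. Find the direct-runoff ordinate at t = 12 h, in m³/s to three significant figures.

By discrete convolution, Q_j = Σ (P_i / 10 mm) · U_{j−i}.
At t = 12 h (j=2): Q = (25/10)·24.5 + (24.1/10)·11.0 + (9.1/10)·0.0 = 87.8 m³/s.

Q ≈ 87.8 m³/s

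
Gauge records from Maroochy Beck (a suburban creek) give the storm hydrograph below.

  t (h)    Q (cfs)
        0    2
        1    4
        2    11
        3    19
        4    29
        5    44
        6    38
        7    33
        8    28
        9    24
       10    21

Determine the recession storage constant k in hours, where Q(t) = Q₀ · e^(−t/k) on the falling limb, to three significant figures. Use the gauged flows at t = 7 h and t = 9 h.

k ≈ 6.28 h

On the falling limb, Q drops from 33 to 24 cfs between t = 7 h and t = 9 h (Δt = 2 h).
k = −Δt / ln(Q₂/Q₁) = −2 / ln(24/33) = 6.28 h.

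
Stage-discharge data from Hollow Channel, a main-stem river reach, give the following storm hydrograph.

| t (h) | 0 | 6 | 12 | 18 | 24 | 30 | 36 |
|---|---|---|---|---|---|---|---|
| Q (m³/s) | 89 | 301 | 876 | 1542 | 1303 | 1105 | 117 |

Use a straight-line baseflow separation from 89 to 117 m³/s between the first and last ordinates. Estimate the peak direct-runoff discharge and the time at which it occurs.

Subtracting baseflow gives direct-runoff ordinates: 0.00, 207.33, 777.67, 1439.00, 1195.33, 992.67, 0.00 m³/s.
The maximum is 1439.00 m³/s, occurring at the reading for t = 18 h.

Q_p = 1439.00 m³/s at t = 18 h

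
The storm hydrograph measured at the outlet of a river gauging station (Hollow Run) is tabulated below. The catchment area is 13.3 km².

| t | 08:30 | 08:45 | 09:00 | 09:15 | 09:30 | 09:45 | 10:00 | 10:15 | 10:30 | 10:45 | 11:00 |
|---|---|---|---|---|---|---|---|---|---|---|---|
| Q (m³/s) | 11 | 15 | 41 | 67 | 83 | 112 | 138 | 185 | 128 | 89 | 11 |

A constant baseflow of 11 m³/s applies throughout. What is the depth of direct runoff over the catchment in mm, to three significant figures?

Direct runoff: 0.0, 4.0, 30.0, 56.0, 72.0, 101.0, 127.0, 174.0, 117.0, 78.0, 0.0 m³/s; ΣQ_DR = 759.0 m³/s.
V = ΣQ_DR · Δt = 759.0 × 900 s = 6.831 × 10^5 m³.
Over A = 13.3 km², depth = V / A = 51.4 mm.

d ≈ 51.4 mm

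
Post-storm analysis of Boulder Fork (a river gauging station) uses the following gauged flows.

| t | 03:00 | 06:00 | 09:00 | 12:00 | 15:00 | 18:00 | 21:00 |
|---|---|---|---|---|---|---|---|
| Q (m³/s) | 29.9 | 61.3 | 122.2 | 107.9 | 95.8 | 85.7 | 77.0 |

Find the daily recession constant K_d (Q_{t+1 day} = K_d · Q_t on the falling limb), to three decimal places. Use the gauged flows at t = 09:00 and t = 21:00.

Between t = 09:00 and t = 21:00 the flow falls from 122.2 to 77.0 m³/s over 4×3 h = 12 h.
Per-interval ratio K = (77.0/122.2)^(1/4) = 0.8910; K_d = K^(24/3) = 0.397.

K_d ≈ 0.397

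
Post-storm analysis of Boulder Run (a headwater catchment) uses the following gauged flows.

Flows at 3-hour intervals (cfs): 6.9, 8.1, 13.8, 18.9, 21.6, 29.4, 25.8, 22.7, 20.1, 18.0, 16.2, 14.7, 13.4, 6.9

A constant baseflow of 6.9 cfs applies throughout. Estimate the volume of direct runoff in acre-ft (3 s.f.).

Direct-runoff ordinates (Q − Q_b): 0.0, 1.2, 6.9, 12.0, 14.7, 22.5, 18.9, 15.8, 13.2, 11.1, 9.3, 7.8, 6.5, 0.0 cfs.
ΣQ_DR = 139.9 cfs.
With Δt = 3 h = 10800 s, V = ΣQ_DR · Δt = 139.9 × 10800 = 1.51 × 10^6 ft³ = 34.7 acre-ft.

V ≈ 34.7 acre-ft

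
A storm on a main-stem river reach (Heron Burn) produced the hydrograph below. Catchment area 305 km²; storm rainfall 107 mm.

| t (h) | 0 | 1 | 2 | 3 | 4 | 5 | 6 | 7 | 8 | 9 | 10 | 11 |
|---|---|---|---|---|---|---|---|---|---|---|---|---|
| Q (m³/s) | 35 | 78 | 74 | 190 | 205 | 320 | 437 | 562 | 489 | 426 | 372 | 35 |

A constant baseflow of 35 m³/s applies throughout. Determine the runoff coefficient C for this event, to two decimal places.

C ≈ 0.31

ΣQ_DR = 2803 m³/s; V = ΣQ_DR·Δt = 1.009 × 10^7 m³.
Runoff depth d = V / A = 33.08 mm.
C = d / P = 33.08 / 107 = 0.31.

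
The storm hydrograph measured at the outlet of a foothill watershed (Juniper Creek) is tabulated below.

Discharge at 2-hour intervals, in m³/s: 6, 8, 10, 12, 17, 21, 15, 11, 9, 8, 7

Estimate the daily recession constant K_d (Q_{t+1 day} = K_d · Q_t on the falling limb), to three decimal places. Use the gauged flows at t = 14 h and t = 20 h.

K_d ≈ 0.164

Between t = 14 h and t = 20 h the flow falls from 11 to 7 m³/s over 3×2 h = 6 h.
Per-interval ratio K = (7/11)^(1/3) = 0.8601; K_d = K^(24/2) = 0.164.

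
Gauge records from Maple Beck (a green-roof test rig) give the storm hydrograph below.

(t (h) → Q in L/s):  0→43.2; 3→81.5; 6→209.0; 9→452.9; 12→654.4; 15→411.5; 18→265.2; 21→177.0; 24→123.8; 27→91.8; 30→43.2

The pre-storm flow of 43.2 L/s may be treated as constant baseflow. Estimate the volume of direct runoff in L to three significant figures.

Direct-runoff ordinates (Q − Q_b): 0.0, 38.3, 165.8, 409.7, 611.2, 368.3, 222.0, 133.8, 80.6, 48.6, 0.0 L/s.
ΣQ_DR = 2078 L/s.
With Δt = 3 h = 10800 s, V = ΣQ_DR · Δt = 2078 × 10800 = 2.24 × 10^7 L.

V ≈ 2.24 × 10^7 L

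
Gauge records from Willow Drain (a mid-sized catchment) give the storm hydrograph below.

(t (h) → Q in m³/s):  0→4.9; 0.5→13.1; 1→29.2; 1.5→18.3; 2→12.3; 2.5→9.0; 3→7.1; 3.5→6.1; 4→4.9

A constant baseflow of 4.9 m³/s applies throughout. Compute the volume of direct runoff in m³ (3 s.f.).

Direct-runoff ordinates (Q − Q_b): 0.0, 8.2, 24.3, 13.4, 7.4, 4.1, 2.2, 1.2, 0.0 m³/s.
ΣQ_DR = 60.80 m³/s.
With Δt = 0.5 h = 1800 s, V = ΣQ_DR · Δt = 60.80 × 1800 = 1.09 × 10^5 m³.

V ≈ 1.09 × 10^5 m³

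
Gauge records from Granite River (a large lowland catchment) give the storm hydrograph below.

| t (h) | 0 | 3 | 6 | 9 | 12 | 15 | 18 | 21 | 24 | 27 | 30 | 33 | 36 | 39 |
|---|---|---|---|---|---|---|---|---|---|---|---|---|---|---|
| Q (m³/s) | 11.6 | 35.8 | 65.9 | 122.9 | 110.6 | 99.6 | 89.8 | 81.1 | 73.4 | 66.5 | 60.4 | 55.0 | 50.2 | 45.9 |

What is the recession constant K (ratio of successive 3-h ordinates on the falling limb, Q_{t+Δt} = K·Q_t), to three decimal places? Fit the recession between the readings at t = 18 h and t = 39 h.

K ≈ 0.909

Using the recession-limb readings at t = 18 h and t = 39 h: Q falls from 89.8 to 45.9 m³/s over 7 intervals.
K = (Q₂/Q₁)^(1/7) = (45.9/89.8)^(1/7) = 0.909.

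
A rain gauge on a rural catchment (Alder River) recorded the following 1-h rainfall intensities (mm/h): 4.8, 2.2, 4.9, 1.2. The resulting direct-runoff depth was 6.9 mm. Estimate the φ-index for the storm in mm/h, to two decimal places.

φ ≈ 1.67 mm/h

Only the 3 blocks with intensity above φ contribute runoff: 4.8, 2.2, 4.9 mm/h.
Σ(I−φ)·Δt = d  ⇒  (4.8+2.2+4.9 − 3φ)·1 = 6.9
φ = (11.90 − 6.9/1) / 3 = 1.67 mm/h.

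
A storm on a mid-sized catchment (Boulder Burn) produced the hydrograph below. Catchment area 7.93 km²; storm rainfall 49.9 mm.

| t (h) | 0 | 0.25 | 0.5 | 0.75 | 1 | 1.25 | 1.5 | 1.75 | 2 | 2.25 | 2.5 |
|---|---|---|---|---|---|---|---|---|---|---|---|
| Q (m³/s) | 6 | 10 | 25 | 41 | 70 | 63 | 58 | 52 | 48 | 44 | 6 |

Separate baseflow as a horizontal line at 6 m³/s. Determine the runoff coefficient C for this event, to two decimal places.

ΣQ_DR = 357.0 m³/s; V = ΣQ_DR·Δt = 3.213 × 10^5 m³.
Runoff depth d = V / A = 40.52 mm.
C = d / P = 40.52 / 49.9 = 0.81.

C ≈ 0.81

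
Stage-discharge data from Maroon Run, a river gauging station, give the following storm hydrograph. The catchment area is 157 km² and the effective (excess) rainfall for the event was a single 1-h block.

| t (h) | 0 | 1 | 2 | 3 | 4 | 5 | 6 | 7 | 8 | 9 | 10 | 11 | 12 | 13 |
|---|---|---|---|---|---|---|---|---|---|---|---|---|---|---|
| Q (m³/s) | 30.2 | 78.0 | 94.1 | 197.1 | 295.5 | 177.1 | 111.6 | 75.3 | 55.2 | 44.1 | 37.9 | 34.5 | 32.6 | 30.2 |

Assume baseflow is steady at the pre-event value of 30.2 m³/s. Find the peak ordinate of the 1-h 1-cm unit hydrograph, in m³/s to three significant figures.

Direct runoff: 0.0, 47.8, 63.9, 166.9, 265.3, 146.9, 81.4, 45.1, 25.0, 13.9, 7.7, 4.3, 2.4, 0.0 m³/s; ΣQ_DR = 870.6 m³/s, peak = 265.3 m³/s.
Runoff depth d = ΣQ_DR·Δt / A = 870.6 × 3600 / (157 km²) = 19.96 mm.
The 1-cm UH is the DRH scaled by (10 mm)/d, so U_p = 265.3 × 10/19.96 = 133 m³/s.

U_p ≈ 133 m³/s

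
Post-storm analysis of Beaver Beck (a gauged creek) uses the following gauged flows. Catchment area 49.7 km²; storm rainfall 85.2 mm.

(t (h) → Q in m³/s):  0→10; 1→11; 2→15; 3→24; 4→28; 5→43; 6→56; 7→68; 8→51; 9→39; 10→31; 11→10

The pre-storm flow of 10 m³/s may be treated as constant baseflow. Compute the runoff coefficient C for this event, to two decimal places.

C ≈ 0.23

ΣQ_DR = 266.0 m³/s; V = ΣQ_DR·Δt = 9.576 × 10^5 m³.
Runoff depth d = V / A = 19.27 mm.
C = d / P = 19.27 / 85.2 = 0.23.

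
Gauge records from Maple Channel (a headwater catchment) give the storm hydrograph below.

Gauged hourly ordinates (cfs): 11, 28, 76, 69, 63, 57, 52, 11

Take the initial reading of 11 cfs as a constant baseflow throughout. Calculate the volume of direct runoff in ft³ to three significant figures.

Direct-runoff ordinates (Q − Q_b): 0.0, 17.0, 65.0, 58.0, 52.0, 46.0, 41.0, 0.0 cfs.
ΣQ_DR = 279.0 cfs.
With Δt = 1 h = 3600 s, V = ΣQ_DR · Δt = 279.0 × 3600 = 1.00 × 10^6 ft³.

V ≈ 1.00 × 10^6 ft³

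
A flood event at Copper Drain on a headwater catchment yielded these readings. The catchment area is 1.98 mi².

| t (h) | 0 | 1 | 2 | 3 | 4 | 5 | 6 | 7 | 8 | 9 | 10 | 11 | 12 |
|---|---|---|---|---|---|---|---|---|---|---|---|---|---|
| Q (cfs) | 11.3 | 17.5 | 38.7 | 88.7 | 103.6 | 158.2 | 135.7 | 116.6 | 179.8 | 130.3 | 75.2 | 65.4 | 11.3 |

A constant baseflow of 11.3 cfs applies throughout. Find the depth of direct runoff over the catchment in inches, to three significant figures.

d ≈ 0.771 in

Direct runoff: 0.0, 6.2, 27.4, 77.4, 92.3, 146.9, 124.4, 105.3, 168.5, 119.0, 63.9, 54.1, 0.0 cfs; ΣQ_DR = 985.4 cfs.
V = ΣQ_DR · Δt = 985.4 × 3600 s = 3.547 × 10^6 ft³.
Over A = 1.98 mi², depth = V / A = 0.771 in.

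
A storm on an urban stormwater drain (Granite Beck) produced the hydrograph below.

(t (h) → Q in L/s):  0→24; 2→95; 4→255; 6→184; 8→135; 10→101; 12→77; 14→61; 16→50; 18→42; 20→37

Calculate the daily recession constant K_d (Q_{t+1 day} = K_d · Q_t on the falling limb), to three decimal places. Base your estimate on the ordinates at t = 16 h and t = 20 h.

K_d ≈ 0.164

Between t = 16 h and t = 20 h the flow falls from 50 to 37 L/s over 2×2 h = 4 h.
Per-interval ratio K = (37/50)^(1/2) = 0.8602; K_d = K^(24/2) = 0.164.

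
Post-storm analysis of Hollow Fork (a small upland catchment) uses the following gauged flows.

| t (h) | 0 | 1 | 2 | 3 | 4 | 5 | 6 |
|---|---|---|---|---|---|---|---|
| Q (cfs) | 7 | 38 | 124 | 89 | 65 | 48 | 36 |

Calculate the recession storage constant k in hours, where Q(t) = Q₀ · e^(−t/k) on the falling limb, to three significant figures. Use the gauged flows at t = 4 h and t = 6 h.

k ≈ 3.38 h

On the falling limb, Q drops from 65 to 36 cfs between t = 4 h and t = 6 h (Δt = 2 h).
k = −Δt / ln(Q₂/Q₁) = −2 / ln(36/65) = 3.38 h.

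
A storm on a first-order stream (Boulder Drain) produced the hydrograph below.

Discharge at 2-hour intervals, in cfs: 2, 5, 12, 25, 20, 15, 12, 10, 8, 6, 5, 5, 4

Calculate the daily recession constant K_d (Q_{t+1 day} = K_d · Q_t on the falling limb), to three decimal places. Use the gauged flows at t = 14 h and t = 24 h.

Between t = 14 h and t = 24 h the flow falls from 10 to 4 cfs over 5×2 h = 10 h.
Per-interval ratio K = (4/10)^(1/5) = 0.8326; K_d = K^(24/2) = 0.111.

K_d ≈ 0.111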